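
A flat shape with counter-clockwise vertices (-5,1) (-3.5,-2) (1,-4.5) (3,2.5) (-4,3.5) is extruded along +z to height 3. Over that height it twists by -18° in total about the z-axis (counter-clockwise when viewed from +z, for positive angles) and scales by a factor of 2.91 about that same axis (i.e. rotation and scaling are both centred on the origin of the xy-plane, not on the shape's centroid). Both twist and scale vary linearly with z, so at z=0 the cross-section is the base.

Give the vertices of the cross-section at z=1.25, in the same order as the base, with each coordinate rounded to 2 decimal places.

Cross-section at z=1.25: (-8.67,2.95) (-6.70,-2.74) (0.73,-8.25) (5.93,3.75) (-6.30,7.17)

t = z/height = 1.25/3 = 0.416667
s = 1 + (scale-1)·z/height = 1 + (2.91-1)·1.25/3 = 1.795833
θ = twist·z/height = -18°·1.25/3 = -7.5000° = -0.130900 rad
cos θ = 0.991445, sin θ = -0.130526 (intermediates below are computed at full precision and shown rounded to 5 d.p.)
v1: (-5,1) → rotate → (-4.82670,1.64408) → ×s → (-8.66795,2.95249) → (-8.67,2.95)
v2: (-3.5,-2) → rotate → (-3.73111,-1.52605) → ×s → (-6.70045,-2.74053) → (-6.70,-2.74)
v3: (1,-4.5) → rotate → (0.40408,-4.59203) → ×s → (0.72565,-8.24652) → (0.73,-8.25)
v4: (3,2.5) → rotate → (3.30065,2.08703) → ×s → (5.92742,3.74796) → (5.93,3.75)
v5: (-4,3.5) → rotate → (-3.50894,3.99216) → ×s → (-6.30147,7.16926) → (-6.30,7.17)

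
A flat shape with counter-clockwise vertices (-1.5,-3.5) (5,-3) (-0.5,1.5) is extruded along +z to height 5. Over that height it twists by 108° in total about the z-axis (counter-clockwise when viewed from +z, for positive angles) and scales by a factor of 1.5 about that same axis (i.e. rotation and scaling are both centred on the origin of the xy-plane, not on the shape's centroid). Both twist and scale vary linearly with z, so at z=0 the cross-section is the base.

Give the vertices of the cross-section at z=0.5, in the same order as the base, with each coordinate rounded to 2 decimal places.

t = z/height = 0.5/5 = 0.1
s = 1 + (scale-1)·z/height = 1 + (1.5-1)·0.5/5 = 1.050000
θ = twist·z/height = 108°·0.5/5 = 10.8000° = 0.188496 rad
cos θ = 0.982287, sin θ = 0.187381 (intermediates below are computed at full precision and shown rounded to 5 d.p.)
v1: (-1.5,-3.5) → rotate → (-0.81760,-3.71908) → ×s → (-0.85848,-3.90503) → (-0.86,-3.91)
v2: (5,-3) → rotate → (5.47358,-2.00996) → ×s → (5.74726,-2.11045) → (5.75,-2.11)
v3: (-0.5,1.5) → rotate → (-0.77222,1.37974) → ×s → (-0.81083,1.44873) → (-0.81,1.45)

Cross-section at z=0.5: (-0.86,-3.91) (5.75,-2.11) (-0.81,1.45)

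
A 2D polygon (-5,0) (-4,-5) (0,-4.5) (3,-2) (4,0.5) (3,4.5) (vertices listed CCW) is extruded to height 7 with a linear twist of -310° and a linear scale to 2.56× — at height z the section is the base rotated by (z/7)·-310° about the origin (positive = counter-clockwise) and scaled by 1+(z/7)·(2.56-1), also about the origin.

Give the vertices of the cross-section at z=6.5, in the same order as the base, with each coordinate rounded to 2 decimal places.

Cross-section at z=6.5: (-3.75,-11.65) (8.65,-13.08) (10.49,-3.38) (6.91,5.49) (1.84,9.70) (-8.24,10.37)

t = z/height = 6.5/7 = 0.928571
s = 1 + (scale-1)·z/height = 1 + (2.56-1)·6.5/7 = 2.448571
θ = twist·z/height = -310°·6.5/7 = -287.8571° = -5.024055 rad
cos θ = 0.306645, sin θ = 0.951824 (intermediates below are computed at full precision and shown rounded to 5 d.p.)
v1: (-5,0) → rotate → (-1.53322,-4.75912) → ×s → (-3.75421,-11.65305) → (-3.75,-11.65)
v2: (-4,-5) → rotate → (3.53254,-5.34052) → ×s → (8.64968,-13.07664) → (8.65,-13.08)
v3: (0,-4.5) → rotate → (4.28321,-1.37990) → ×s → (10.48774,-3.37879) → (10.49,-3.38)
v4: (3,-2) → rotate → (2.82358,2.24218) → ×s → (6.91374,5.49014) → (6.91,5.49)
v5: (4,0.5) → rotate → (0.75067,3.96062) → ×s → (1.83806,9.69786) → (1.84,9.70)
v6: (3,4.5) → rotate → (-3.36327,4.23537) → ×s → (-8.23522,10.37061) → (-8.24,10.37)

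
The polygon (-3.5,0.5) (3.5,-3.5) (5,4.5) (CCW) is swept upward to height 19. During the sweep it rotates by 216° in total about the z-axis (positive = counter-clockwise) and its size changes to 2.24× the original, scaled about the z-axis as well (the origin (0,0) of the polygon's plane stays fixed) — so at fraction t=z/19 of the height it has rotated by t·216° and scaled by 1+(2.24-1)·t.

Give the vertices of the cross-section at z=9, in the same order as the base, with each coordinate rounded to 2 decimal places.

Cross-section at z=9: (0.41,-5.60) (4.24,6.61) (-8.67,6.23)

t = z/height = 9/19 = 0.473684
s = 1 + (scale-1)·z/height = 1 + (2.24-1)·9/19 = 1.587368
θ = twist·z/height = 216°·9/19 = 102.3158° = 1.785747 rad
cos θ = -0.213300, sin θ = 0.976987 (intermediates below are computed at full precision and shown rounded to 5 d.p.)
v1: (-3.5,0.5) → rotate → (0.25806,-3.52610) → ×s → (0.40963,-5.59723) → (0.41,-5.60)
v2: (3.5,-3.5) → rotate → (2.67291,4.16600) → ×s → (4.24289,6.61298) → (4.24,6.61)
v3: (5,4.5) → rotate → (-5.46294,3.92509) → ×s → (-8.67170,6.23056) → (-8.67,6.23)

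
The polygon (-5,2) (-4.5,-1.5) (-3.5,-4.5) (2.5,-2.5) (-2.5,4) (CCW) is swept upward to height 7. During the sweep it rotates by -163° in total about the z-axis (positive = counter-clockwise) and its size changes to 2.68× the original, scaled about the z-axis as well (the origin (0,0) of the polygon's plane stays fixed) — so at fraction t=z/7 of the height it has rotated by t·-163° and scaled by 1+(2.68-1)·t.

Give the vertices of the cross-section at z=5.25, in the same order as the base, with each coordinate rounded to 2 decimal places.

t = z/height = 5.25/7 = 0.75
s = 1 + (scale-1)·z/height = 1 + (2.68-1)·5.25/7 = 2.260000
θ = twist·z/height = -163°·5.25/7 = -122.2500° = -2.133665 rad
cos θ = -0.533615, sin θ = -0.845728 (intermediates below are computed at full precision and shown rounded to 5 d.p.)
v1: (-5,2) → rotate → (4.35953,3.16141) → ×s → (9.85253,7.14479) → (9.85,7.14)
v2: (-4.5,-1.5) → rotate → (1.13267,4.60620) → ×s → (2.55984,10.41001) → (2.56,10.41)
v3: (-3.5,-4.5) → rotate → (-1.93812,5.36131) → ×s → (-4.38016,12.11657) → (-4.38,12.12)
v4: (2.5,-2.5) → rotate → (-3.44836,-0.78028) → ×s → (-7.79328,-1.76344) → (-7.79,-1.76)
v5: (-2.5,4) → rotate → (4.71695,-0.02014) → ×s → (10.66030,-0.04551) → (10.66,-0.05)

Cross-section at z=5.25: (9.85,7.14) (2.56,10.41) (-4.38,12.12) (-7.79,-1.76) (10.66,-0.05)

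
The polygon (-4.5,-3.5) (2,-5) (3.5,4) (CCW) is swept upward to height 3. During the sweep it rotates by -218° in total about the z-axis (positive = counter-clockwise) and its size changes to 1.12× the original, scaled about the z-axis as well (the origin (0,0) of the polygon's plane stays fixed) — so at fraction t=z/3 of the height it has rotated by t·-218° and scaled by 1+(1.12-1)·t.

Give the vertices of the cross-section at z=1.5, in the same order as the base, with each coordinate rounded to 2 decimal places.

Cross-section at z=1.5: (-1.95,5.72) (-5.70,-0.28) (2.80,-4.89)

t = z/height = 1.5/3 = 0.5
s = 1 + (scale-1)·z/height = 1 + (1.12-1)·1.5/3 = 1.060000
θ = twist·z/height = -218°·1.5/3 = -109.0000° = -1.902409 rad
cos θ = -0.325568, sin θ = -0.945519 (intermediates below are computed at full precision and shown rounded to 5 d.p.)
v1: (-4.5,-3.5) → rotate → (-1.84426,5.39432) → ×s → (-1.95491,5.71798) → (-1.95,5.72)
v2: (2,-5) → rotate → (-5.37873,-0.26320) → ×s → (-5.70145,-0.27899) → (-5.70,-0.28)
v3: (3.5,4) → rotate → (2.64259,-4.61159) → ×s → (2.80114,-4.88828) → (2.80,-4.89)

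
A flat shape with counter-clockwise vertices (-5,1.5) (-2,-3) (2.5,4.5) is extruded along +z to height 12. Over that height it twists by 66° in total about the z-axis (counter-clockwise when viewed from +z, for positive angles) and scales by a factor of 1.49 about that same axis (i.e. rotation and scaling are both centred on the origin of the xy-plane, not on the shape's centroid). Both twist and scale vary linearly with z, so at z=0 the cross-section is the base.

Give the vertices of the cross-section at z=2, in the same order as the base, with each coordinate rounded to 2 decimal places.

t = z/height = 2/12 = 0.166667
s = 1 + (scale-1)·z/height = 1 + (1.49-1)·2/12 = 1.081667
θ = twist·z/height = 66°·2/12 = 11.0000° = 0.191986 rad
cos θ = 0.981627, sin θ = 0.190809 (intermediates below are computed at full precision and shown rounded to 5 d.p.)
v1: (-5,1.5) → rotate → (-5.19435,0.51840) → ×s → (-5.61855,0.56073) → (-5.62,0.56)
v2: (-2,-3) → rotate → (-1.39083,-3.32650) → ×s → (-1.50441,-3.59816) → (-1.50,-3.60)
v3: (2.5,4.5) → rotate → (1.59543,4.89434) → ×s → (1.72572,5.29405) → (1.73,5.29)

Cross-section at z=2: (-5.62,0.56) (-1.50,-3.60) (1.73,5.29)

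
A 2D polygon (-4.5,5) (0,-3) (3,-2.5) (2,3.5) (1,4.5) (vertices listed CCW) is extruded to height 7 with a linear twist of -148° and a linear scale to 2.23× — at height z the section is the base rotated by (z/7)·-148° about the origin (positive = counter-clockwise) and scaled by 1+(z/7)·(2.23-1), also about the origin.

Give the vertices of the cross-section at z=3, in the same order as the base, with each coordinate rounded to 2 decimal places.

Cross-section at z=3: (3.76,9.56) (-4.10,-2.05) (-1.37,-5.81) (6.15,-0.34) (6.83,1.71)

t = z/height = 3/7 = 0.428571
s = 1 + (scale-1)·z/height = 1 + (2.23-1)·3/7 = 1.527143
θ = twist·z/height = -148°·3/7 = -63.4286° = -1.107037 rad
cos θ = 0.447313, sin θ = -0.894377 (intermediates below are computed at full precision and shown rounded to 5 d.p.)
v1: (-4.5,5) → rotate → (2.45898,6.26126) → ×s → (3.75521,9.56184) → (3.76,9.56)
v2: (0,-3) → rotate → (-2.68313,-1.34194) → ×s → (-4.09753,-2.04933) → (-4.10,-2.05)
v3: (3,-2.5) → rotate → (-0.89400,-3.80142) → ×s → (-1.36527,-5.80530) → (-1.37,-5.81)
v4: (2,3.5) → rotate → (4.02495,-0.22316) → ×s → (6.14667,-0.34080) → (6.15,-0.34)
v5: (1,4.5) → rotate → (4.47201,1.11853) → ×s → (6.82940,1.70816) → (6.83,1.71)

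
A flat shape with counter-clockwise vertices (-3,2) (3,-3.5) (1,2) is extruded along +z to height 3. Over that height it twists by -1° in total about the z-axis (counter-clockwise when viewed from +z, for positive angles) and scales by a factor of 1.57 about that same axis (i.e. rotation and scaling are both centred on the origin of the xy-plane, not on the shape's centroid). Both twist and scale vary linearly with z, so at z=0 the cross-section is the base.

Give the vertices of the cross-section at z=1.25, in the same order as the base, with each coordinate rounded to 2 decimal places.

t = z/height = 1.25/3 = 0.416667
s = 1 + (scale-1)·z/height = 1 + (1.57-1)·1.25/3 = 1.237500
θ = twist·z/height = -1°·1.25/3 = -0.4167° = -0.007272 rad
cos θ = 0.999974, sin θ = -0.007272 (intermediates below are computed at full precision and shown rounded to 5 d.p.)
v1: (-3,2) → rotate → (-2.98538,2.02176) → ×s → (-3.69440,2.50193) → (-3.69,2.50)
v2: (3,-3.5) → rotate → (2.97447,-3.52172) → ×s → (3.68090,-4.35813) → (3.68,-4.36)
v3: (1,2) → rotate → (1.01452,1.99267) → ×s → (1.25547,2.46594) → (1.26,2.47)

Cross-section at z=1.25: (-3.69,2.50) (3.68,-4.36) (1.26,2.47)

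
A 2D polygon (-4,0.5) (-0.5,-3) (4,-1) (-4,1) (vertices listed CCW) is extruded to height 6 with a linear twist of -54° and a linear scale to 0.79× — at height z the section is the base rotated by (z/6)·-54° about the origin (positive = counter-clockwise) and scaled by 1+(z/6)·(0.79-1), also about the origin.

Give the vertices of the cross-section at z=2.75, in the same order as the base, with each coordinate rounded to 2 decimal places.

t = z/height = 2.75/6 = 0.458333
s = 1 + (scale-1)·z/height = 1 + (0.79-1)·2.75/6 = 0.903750
θ = twist·z/height = -54°·2.75/6 = -24.7500° = -0.431969 rad
cos θ = 0.908143, sin θ = -0.418660 (intermediates below are computed at full precision and shown rounded to 5 d.p.)
v1: (-4,0.5) → rotate → (-3.42324,2.12871) → ×s → (-3.09376,1.92382) → (-3.09,1.92)
v2: (-0.5,-3) → rotate → (-1.71005,-2.51510) → ×s → (-1.54546,-2.27302) → (-1.55,-2.27)
v3: (4,-1) → rotate → (3.21391,-2.58278) → ×s → (2.90457,-2.33419) → (2.90,-2.33)
v4: (-4,1) → rotate → (-3.21391,2.58278) → ×s → (-2.90457,2.33419) → (-2.90,2.33)

Cross-section at z=2.75: (-3.09,1.92) (-1.55,-2.27) (2.90,-2.33) (-2.90,2.33)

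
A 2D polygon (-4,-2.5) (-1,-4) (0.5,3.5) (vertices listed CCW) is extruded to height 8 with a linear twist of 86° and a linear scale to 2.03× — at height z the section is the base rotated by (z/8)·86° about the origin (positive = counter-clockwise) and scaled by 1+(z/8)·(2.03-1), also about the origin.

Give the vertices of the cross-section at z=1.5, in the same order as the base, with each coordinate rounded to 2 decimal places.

t = z/height = 1.5/8 = 0.1875
s = 1 + (scale-1)·z/height = 1 + (2.03-1)·1.5/8 = 1.193125
θ = twist·z/height = 86°·1.5/8 = 16.1250° = 0.281434 rad
cos θ = 0.960658, sin θ = 0.277734 (intermediates below are computed at full precision and shown rounded to 5 d.p.)
v1: (-4,-2.5) → rotate → (-3.14830,-3.51258) → ×s → (-3.75631,-4.19095) → (-3.76,-4.19)
v2: (-1,-4) → rotate → (0.15028,-4.12037) → ×s → (0.17930,-4.91611) → (0.18,-4.92)
v3: (0.5,3.5) → rotate → (-0.49174,3.50117) → ×s → (-0.58671,4.17733) → (-0.59,4.18)

Cross-section at z=1.5: (-3.76,-4.19) (0.18,-4.92) (-0.59,4.18)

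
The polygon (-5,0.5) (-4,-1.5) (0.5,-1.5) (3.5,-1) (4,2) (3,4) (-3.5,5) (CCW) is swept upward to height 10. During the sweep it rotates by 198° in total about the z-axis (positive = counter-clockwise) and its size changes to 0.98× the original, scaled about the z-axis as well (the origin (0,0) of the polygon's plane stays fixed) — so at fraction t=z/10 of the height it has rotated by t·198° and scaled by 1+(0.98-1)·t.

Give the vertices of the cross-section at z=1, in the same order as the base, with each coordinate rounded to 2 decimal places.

t = z/height = 1/10 = 0.1
s = 1 + (scale-1)·z/height = 1 + (0.98-1)·1/10 = 0.998000
θ = twist·z/height = 198°·1/10 = 19.8000° = 0.345575 rad
cos θ = 0.940881, sin θ = 0.338738 (intermediates below are computed at full precision and shown rounded to 5 d.p.)
v1: (-5,0.5) → rotate → (-4.87377,-1.22325) → ×s → (-4.86403,-1.22080) → (-4.86,-1.22)
v2: (-4,-1.5) → rotate → (-3.25542,-2.76627) → ×s → (-3.24891,-2.76074) → (-3.25,-2.76)
v3: (0.5,-1.5) → rotate → (0.97855,-1.24195) → ×s → (0.97659,-1.23947) → (0.98,-1.24)
v4: (3.5,-1) → rotate → (3.63182,0.24470) → ×s → (3.62456,0.24421) → (3.62,0.24)
v5: (4,2) → rotate → (3.08605,3.23671) → ×s → (3.07988,3.23024) → (3.08,3.23)
v6: (3,4) → rotate → (1.46769,4.77974) → ×s → (1.46476,4.77018) → (1.46,4.77)
v7: (-3.5,5) → rotate → (-4.98677,3.51882) → ×s → (-4.97680,3.51178) → (-4.98,3.51)

Cross-section at z=1: (-4.86,-1.22) (-3.25,-2.76) (0.98,-1.24) (3.62,0.24) (3.08,3.23) (1.46,4.77) (-4.98,3.51)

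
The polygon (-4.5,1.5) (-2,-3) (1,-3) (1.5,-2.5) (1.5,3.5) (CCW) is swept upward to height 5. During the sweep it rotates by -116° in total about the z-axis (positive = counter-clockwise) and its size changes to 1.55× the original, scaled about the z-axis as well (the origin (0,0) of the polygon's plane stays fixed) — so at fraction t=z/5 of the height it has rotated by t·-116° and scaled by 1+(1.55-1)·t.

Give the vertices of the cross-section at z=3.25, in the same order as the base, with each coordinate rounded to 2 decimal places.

Cross-section at z=3.25: (0.43,6.42) (-4.63,1.60) (-3.60,-2.34) (-2.77,-2.83) (5.11,-0.77)

t = z/height = 3.25/5 = 0.65
s = 1 + (scale-1)·z/height = 1 + (1.55-1)·3.25/5 = 1.357500
θ = twist·z/height = -116°·3.25/5 = -75.4000° = -1.315978 rad
cos θ = 0.252069, sin θ = -0.967709 (intermediates below are computed at full precision and shown rounded to 5 d.p.)
v1: (-4.5,1.5) → rotate → (0.31725,4.73280) → ×s → (0.43067,6.42477) → (0.43,6.42)
v2: (-2,-3) → rotate → (-3.40727,1.17921) → ×s → (-4.62536,1.60078) → (-4.63,1.60)
v3: (1,-3) → rotate → (-2.65106,-1.72392) → ×s → (-3.59881,-2.34022) → (-3.60,-2.34)
v4: (1.5,-2.5) → rotate → (-2.04117,-2.08174) → ×s → (-2.77089,-2.82596) → (-2.77,-2.83)
v5: (1.5,3.5) → rotate → (3.76509,-0.56932) → ×s → (5.11110,-0.77285) → (5.11,-0.77)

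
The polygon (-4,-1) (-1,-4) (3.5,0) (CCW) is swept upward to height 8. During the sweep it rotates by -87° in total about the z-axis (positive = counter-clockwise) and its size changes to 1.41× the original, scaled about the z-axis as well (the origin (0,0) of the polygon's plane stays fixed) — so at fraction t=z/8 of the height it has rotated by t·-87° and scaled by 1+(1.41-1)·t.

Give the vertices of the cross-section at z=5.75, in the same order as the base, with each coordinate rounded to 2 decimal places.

t = z/height = 5.75/8 = 0.71875
s = 1 + (scale-1)·z/height = 1 + (1.41-1)·5.75/8 = 1.294688
θ = twist·z/height = -87°·5.75/8 = -62.5313° = -1.091376 rad
cos θ = 0.461265, sin θ = -0.887263 (intermediates below are computed at full precision and shown rounded to 5 d.p.)
v1: (-4,-1) → rotate → (-2.73232,3.08779) → ×s → (-3.53750,3.99772) → (-3.54,4.00)
v2: (-1,-4) → rotate → (-4.01031,-0.95780) → ×s → (-5.19210,-1.24005) → (-5.19,-1.24)
v3: (3.5,0) → rotate → (1.61443,-3.10542) → ×s → (2.09018,-4.02055) → (2.09,-4.02)

Cross-section at z=5.75: (-3.54,4.00) (-5.19,-1.24) (2.09,-4.02)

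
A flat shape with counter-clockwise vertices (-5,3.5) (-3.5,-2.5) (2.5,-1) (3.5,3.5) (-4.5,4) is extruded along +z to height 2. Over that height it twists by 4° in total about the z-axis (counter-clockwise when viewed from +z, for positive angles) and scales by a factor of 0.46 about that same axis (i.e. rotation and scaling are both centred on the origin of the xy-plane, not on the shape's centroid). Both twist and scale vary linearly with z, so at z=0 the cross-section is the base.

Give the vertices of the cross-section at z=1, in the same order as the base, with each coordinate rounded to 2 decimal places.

t = z/height = 1/2 = 0.5
s = 1 + (scale-1)·z/height = 1 + (0.46-1)·1/2 = 0.730000
θ = twist·z/height = 4°·1/2 = 2.0000° = 0.034907 rad
cos θ = 0.999391, sin θ = 0.034899 (intermediates below are computed at full precision and shown rounded to 5 d.p.)
v1: (-5,3.5) → rotate → (-5.11910,3.32337) → ×s → (-3.73694,2.42606) → (-3.74,2.43)
v2: (-3.5,-2.5) → rotate → (-3.41062,-2.62063) → ×s → (-2.48975,-1.91306) → (-2.49,-1.91)
v3: (2.5,-1) → rotate → (2.53338,-0.91214) → ×s → (1.84936,-0.66586) → (1.85,-0.67)
v4: (3.5,3.5) → rotate → (3.37572,3.62002) → ×s → (2.46428,2.64261) → (2.46,2.64)
v5: (-4.5,4) → rotate → (-4.63686,3.84052) → ×s → (-3.38491,2.80358) → (-3.38,2.80)

Cross-section at z=1: (-3.74,2.43) (-2.49,-1.91) (1.85,-0.67) (2.46,2.64) (-3.38,2.80)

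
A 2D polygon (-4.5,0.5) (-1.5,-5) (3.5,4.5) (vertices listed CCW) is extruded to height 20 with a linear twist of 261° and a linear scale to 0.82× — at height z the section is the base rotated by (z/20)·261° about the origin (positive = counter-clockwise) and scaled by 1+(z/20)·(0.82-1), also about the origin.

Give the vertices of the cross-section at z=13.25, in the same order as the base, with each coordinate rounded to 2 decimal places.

t = z/height = 13.25/20 = 0.6625
s = 1 + (scale-1)·z/height = 1 + (0.82-1)·13.25/20 = 0.880750
θ = twist·z/height = 261°·13.25/20 = 172.9125° = 3.017892 rad
cos θ = -0.992359, sin θ = 0.123385 (intermediates below are computed at full precision and shown rounded to 5 d.p.)
v1: (-4.5,0.5) → rotate → (4.40392,-1.05141) → ×s → (3.87875,-0.92603) → (3.88,-0.93)
v2: (-1.5,-5) → rotate → (2.10546,4.77672) → ×s → (1.85439,4.20709) → (1.85,4.21)
v3: (3.5,4.5) → rotate → (-4.02849,-4.03377) → ×s → (-3.54809,-3.55274) → (-3.55,-3.55)

Cross-section at z=13.25: (3.88,-0.93) (1.85,4.21) (-3.55,-3.55)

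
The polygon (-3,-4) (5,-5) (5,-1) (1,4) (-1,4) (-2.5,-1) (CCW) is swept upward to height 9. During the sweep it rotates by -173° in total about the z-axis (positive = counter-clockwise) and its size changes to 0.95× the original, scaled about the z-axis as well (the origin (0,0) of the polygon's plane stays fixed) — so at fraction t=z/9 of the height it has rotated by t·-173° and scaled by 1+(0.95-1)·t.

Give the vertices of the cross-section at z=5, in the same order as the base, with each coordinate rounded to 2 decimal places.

t = z/height = 5/9 = 0.555556
s = 1 + (scale-1)·z/height = 1 + (0.95-1)·5/9 = 0.972222
θ = twist·z/height = -173°·5/9 = -96.1111° = -1.677455 rad
cos θ = -0.106457, sin θ = -0.994317 (intermediates below are computed at full precision and shown rounded to 5 d.p.)
v1: (-3,-4) → rotate → (-3.65790,3.40878) → ×s → (-3.55629,3.31409) → (-3.56,3.31)
v2: (5,-5) → rotate → (-5.50387,-4.43930) → ×s → (-5.35099,-4.31599) → (-5.35,-4.32)
v3: (5,-1) → rotate → (-1.52660,-4.86513) → ×s → (-1.48420,-4.72999) → (-1.48,-4.73)
v4: (1,4) → rotate → (3.87081,-1.42014) → ×s → (3.76329,-1.38070) → (3.76,-1.38)
v5: (-1,4) → rotate → (4.08373,0.56849) → ×s → (3.97029,0.55270) → (3.97,0.55)
v6: (-2.5,-1) → rotate → (-0.72818,2.59225) → ×s → (-0.70795,2.52024) → (-0.71,2.52)

Cross-section at z=5: (-3.56,3.31) (-5.35,-4.32) (-1.48,-4.73) (3.76,-1.38) (3.97,0.55) (-0.71,2.52)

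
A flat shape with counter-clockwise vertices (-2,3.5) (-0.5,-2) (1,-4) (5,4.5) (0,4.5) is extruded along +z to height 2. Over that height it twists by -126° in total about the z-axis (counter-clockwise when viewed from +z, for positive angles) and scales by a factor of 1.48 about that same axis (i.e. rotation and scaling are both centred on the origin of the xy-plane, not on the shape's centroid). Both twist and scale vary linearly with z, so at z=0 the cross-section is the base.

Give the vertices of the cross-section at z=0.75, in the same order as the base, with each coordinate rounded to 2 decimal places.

t = z/height = 0.75/2 = 0.375
s = 1 + (scale-1)·z/height = 1 + (1.48-1)·0.75/2 = 1.180000
θ = twist·z/height = -126°·0.75/2 = -47.2500° = -0.824668 rad
cos θ = 0.678801, sin θ = -0.734323 (intermediates below are computed at full precision and shown rounded to 5 d.p.)
v1: (-2,3.5) → rotate → (1.21253,3.84445) → ×s → (1.43078,4.53645) → (1.43,4.54)
v2: (-0.5,-2) → rotate → (-1.80805,-0.99044) → ×s → (-2.13349,-1.16872) → (-2.13,-1.17)
v3: (1,-4) → rotate → (-2.25849,-3.44953) → ×s → (-2.66502,-4.07044) → (-2.67,-4.07)
v4: (5,4.5) → rotate → (6.69846,-0.61701) → ×s → (7.90418,-0.72807) → (7.90,-0.73)
v5: (0,4.5) → rotate → (3.30445,3.05460) → ×s → (3.89925,3.60443) → (3.90,3.60)

Cross-section at z=0.75: (1.43,4.54) (-2.13,-1.17) (-2.67,-4.07) (7.90,-0.73) (3.90,3.60)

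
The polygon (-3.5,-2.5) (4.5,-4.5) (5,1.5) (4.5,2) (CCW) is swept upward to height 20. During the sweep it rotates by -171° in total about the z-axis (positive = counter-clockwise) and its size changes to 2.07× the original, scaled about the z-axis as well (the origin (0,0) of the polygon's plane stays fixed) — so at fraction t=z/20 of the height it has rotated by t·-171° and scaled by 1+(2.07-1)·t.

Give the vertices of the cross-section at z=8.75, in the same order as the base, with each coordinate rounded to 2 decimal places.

Cross-section at z=8.75: (-4.89,4.00) (-4.65,-8.11) (4.05,-6.51) (4.56,-5.61)

t = z/height = 8.75/20 = 0.4375
s = 1 + (scale-1)·z/height = 1 + (2.07-1)·8.75/20 = 1.468125
θ = twist·z/height = -171°·8.75/20 = -74.8125° = -1.305724 rad
cos θ = 0.261979, sin θ = -0.965074 (intermediates below are computed at full precision and shown rounded to 5 d.p.)
v1: (-3.5,-2.5) → rotate → (-3.32961,2.72281) → ×s → (-4.88828,3.99743) → (-4.89,4.00)
v2: (4.5,-4.5) → rotate → (-3.16393,-5.52174) → ×s → (-4.64504,-8.10660) → (-4.65,-8.11)
v3: (5,1.5) → rotate → (2.75750,-4.43240) → ×s → (4.04836,-6.50732) → (4.05,-6.51)
v4: (4.5,2) → rotate → (3.10905,-3.81887) → ×s → (4.56448,-5.60658) → (4.56,-5.61)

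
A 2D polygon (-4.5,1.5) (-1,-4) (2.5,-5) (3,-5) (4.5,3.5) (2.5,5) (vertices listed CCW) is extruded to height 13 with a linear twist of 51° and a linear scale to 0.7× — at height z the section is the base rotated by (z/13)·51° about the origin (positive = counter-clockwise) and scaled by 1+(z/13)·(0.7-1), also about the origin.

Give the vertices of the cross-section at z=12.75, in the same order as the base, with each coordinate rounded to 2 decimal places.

Cross-section at z=12.75: (-2.85,-1.75) (1.71,-2.35) (3.84,-0.92) (4.06,-0.64) (0.15,4.02) (-1.57,3.62)

t = z/height = 12.75/13 = 0.980769
s = 1 + (scale-1)·z/height = 1 + (0.7-1)·12.75/13 = 0.705769
θ = twist·z/height = 51°·12.75/13 = 50.0192° = 0.873000 rad
cos θ = 0.642530, sin θ = 0.766260 (intermediates below are computed at full precision and shown rounded to 5 d.p.)
v1: (-4.5,1.5) → rotate → (-4.04078,-2.48437) → ×s → (-2.85186,-1.75340) → (-2.85,-1.75)
v2: (-1,-4) → rotate → (2.42251,-3.33638) → ×s → (1.70973,-2.35472) → (1.71,-2.35)
v3: (2.5,-5) → rotate → (5.43763,-1.29700) → ×s → (3.83771,-0.91538) → (3.84,-0.92)
v4: (3,-5) → rotate → (5.75889,-0.91387) → ×s → (4.06445,-0.64498) → (4.06,-0.64)
v5: (4.5,3.5) → rotate → (0.20948,5.69703) → ×s → (0.14784,4.02079) → (0.15,4.02)
v6: (2.5,5) → rotate → (-2.22497,5.12830) → ×s → (-1.57032,3.61940) → (-1.57,3.62)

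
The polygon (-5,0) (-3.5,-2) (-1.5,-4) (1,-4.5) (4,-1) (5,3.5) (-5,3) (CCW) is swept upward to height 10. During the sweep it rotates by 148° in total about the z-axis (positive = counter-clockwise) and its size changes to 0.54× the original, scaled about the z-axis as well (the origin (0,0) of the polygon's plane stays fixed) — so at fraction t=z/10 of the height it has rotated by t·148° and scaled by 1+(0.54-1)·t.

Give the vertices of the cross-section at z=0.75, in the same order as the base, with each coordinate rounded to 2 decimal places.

t = z/height = 0.75/10 = 0.075
s = 1 + (scale-1)·z/height = 1 + (0.54-1)·0.75/10 = 0.965500
θ = twist·z/height = 148°·0.75/10 = 11.1000° = 0.193732 rad
cos θ = 0.981293, sin θ = 0.192522 (intermediates below are computed at full precision and shown rounded to 5 d.p.)
v1: (-5,0) → rotate → (-4.90646,-0.96261) → ×s → (-4.73719,-0.92940) → (-4.74,-0.93)
v2: (-3.5,-2) → rotate → (-3.04948,-2.63641) → ×s → (-2.94427,-2.54546) → (-2.94,-2.55)
v3: (-1.5,-4) → rotate → (-0.70185,-4.21395) → ×s → (-0.67764,-4.06857) → (-0.68,-4.07)
v4: (1,-4.5) → rotate → (1.84764,-4.22330) → ×s → (1.78390,-4.07759) → (1.78,-4.08)
v5: (4,-1) → rotate → (4.11769,-0.21120) → ×s → (3.97563,-0.20392) → (3.98,-0.20)
v6: (5,3.5) → rotate → (4.23264,4.39713) → ×s → (4.08661,4.24543) → (4.09,4.25)
v7: (-5,3) → rotate → (-5.48403,1.98127) → ×s → (-5.29483,1.91291) → (-5.29,1.91)

Cross-section at z=0.75: (-4.74,-0.93) (-2.94,-2.55) (-0.68,-4.07) (1.78,-4.08) (3.98,-0.20) (4.09,4.25) (-5.29,1.91)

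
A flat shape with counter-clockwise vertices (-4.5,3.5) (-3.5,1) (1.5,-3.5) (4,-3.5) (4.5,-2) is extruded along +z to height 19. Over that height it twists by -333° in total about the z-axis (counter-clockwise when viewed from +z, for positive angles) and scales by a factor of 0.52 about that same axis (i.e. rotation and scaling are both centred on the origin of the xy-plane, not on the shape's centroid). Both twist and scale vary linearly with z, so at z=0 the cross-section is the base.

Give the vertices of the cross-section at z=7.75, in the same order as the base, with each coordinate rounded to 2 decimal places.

t = z/height = 7.75/19 = 0.407895
s = 1 + (scale-1)·z/height = 1 + (0.52-1)·7.75/19 = 0.804211
θ = twist·z/height = -333°·7.75/19 = -135.8289° = -2.370662 rad
cos θ = -0.717263, sin θ = -0.696803 (intermediates below are computed at full precision and shown rounded to 5 d.p.)
v1: (-4.5,3.5) → rotate → (5.66649,0.62519) → ×s → (4.55705,0.50279) → (4.56,0.50)
v2: (-3.5,1) → rotate → (3.20722,1.72155) → ×s → (2.57928,1.38449) → (2.58,1.38)
v3: (1.5,-3.5) → rotate → (-3.51470,1.46522) → ×s → (-2.82656,1.17834) → (-2.83,1.18)
v4: (4,-3.5) → rotate → (-5.30786,-0.27679) → ×s → (-4.26864,-0.22260) → (-4.27,-0.22)
v5: (4.5,-2) → rotate → (-4.62129,-1.70109) → ×s → (-3.71649,-1.36803) → (-3.72,-1.37)

Cross-section at z=7.75: (4.56,0.50) (2.58,1.38) (-2.83,1.18) (-4.27,-0.22) (-3.72,-1.37)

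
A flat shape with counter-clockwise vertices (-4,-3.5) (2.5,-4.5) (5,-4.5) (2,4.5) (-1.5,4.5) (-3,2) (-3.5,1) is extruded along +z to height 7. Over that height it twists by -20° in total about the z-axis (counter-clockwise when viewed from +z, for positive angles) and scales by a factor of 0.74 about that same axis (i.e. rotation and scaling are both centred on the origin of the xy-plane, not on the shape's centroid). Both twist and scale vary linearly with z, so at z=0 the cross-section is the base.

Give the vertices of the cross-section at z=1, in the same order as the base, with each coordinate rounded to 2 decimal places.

Cross-section at z=1: (-4.01,-3.17) (2.19,-4.45) (4.59,-4.57) (2.14,4.23) (-1.23,4.40) (-2.79,2.07) (-3.32,1.13)

t = z/height = 1/7 = 0.142857
s = 1 + (scale-1)·z/height = 1 + (0.74-1)·1/7 = 0.962857
θ = twist·z/height = -20°·1/7 = -2.8571° = -0.049867 rad
cos θ = 0.998757, sin θ = -0.049846 (intermediates below are computed at full precision and shown rounded to 5 d.p.)
v1: (-4,-3.5) → rotate → (-4.16949,-3.29627) → ×s → (-4.01462,-3.17383) → (-4.01,-3.17)
v2: (2.5,-4.5) → rotate → (2.27259,-4.61902) → ×s → (2.18818,-4.44746) → (2.19,-4.45)
v3: (5,-4.5) → rotate → (4.76948,-4.74364) → ×s → (4.59233,-4.56744) → (4.59,-4.57)
v4: (2,4.5) → rotate → (2.22182,4.39471) → ×s → (2.13930,4.23148) → (2.14,4.23)
v5: (-1.5,4.5) → rotate → (-1.27383,4.56917) → ×s → (-1.22652,4.39946) → (-1.23,4.40)
v6: (-3,2) → rotate → (-2.89658,2.14705) → ×s → (-2.78899,2.06730) → (-2.79,2.07)
v7: (-3.5,1) → rotate → (-3.44580,1.17322) → ×s → (-3.31782,1.12964) → (-3.32,1.13)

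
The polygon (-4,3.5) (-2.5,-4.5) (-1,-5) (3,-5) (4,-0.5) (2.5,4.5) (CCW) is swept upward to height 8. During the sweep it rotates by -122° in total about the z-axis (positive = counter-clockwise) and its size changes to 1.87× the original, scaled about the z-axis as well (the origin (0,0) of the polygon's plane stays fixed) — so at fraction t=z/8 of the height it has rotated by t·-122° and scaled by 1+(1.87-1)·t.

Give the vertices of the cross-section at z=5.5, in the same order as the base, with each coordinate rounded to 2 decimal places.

t = z/height = 5.5/8 = 0.6875
s = 1 + (scale-1)·z/height = 1 + (1.87-1)·5.5/8 = 1.598125
θ = twist·z/height = -122°·5.5/8 = -83.8750° = -1.463895 rad
cos θ = 0.106698, sin θ = -0.994291 (intermediates below are computed at full precision and shown rounded to 5 d.p.)
v1: (-4,3.5) → rotate → (3.05323,4.35061) → ×s → (4.87944,6.95282) → (4.88,6.95)
v2: (-2.5,-4.5) → rotate → (-4.74106,2.00559) → ×s → (-7.57680,3.20518) → (-7.58,3.21)
v3: (-1,-5) → rotate → (-5.07816,0.46080) → ×s → (-8.11553,0.73642) → (-8.12,0.74)
v4: (3,-5) → rotate → (-4.65136,-3.51636) → ×s → (-7.43346,-5.61959) → (-7.43,-5.62)
v5: (4,-0.5) → rotate → (-0.07035,-4.03051) → ×s → (-0.11243,-6.44127) → (-0.11,-6.44)
v6: (2.5,4.5) → rotate → (4.74106,-2.00559) → ×s → (7.57680,-3.20518) → (7.58,-3.21)

Cross-section at z=5.5: (4.88,6.95) (-7.58,3.21) (-8.12,0.74) (-7.43,-5.62) (-0.11,-6.44) (7.58,-3.21)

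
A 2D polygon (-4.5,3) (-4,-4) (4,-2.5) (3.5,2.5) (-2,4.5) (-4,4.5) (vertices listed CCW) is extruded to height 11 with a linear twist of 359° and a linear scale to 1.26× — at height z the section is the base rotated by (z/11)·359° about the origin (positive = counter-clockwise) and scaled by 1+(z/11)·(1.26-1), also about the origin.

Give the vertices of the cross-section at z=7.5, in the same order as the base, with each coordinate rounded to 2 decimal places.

Cross-section at z=7.5: (5.45,3.29) (-2.25,6.27) (-4.67,-3.01) (0.91,-4.98) (5.80,-0.13) (6.80,2.00)

t = z/height = 7.5/11 = 0.681818
s = 1 + (scale-1)·z/height = 1 + (1.26-1)·7.5/11 = 1.177273
θ = twist·z/height = 359°·7.5/11 = 244.7727° = 4.272090 rad
cos θ = -0.426210, sin θ = -0.904624 (intermediates below are computed at full precision and shown rounded to 5 d.p.)
v1: (-4.5,3) → rotate → (4.63182,2.79218) → ×s → (5.45291,3.28716) → (5.45,3.29)
v2: (-4,-4) → rotate → (-1.91366,5.32334) → ×s → (-2.25290,6.26702) → (-2.25,6.27)
v3: (4,-2.5) → rotate → (-3.96640,-2.55297) → ×s → (-4.66954,-3.00554) → (-4.67,-3.01)
v4: (3.5,2.5) → rotate → (0.76983,-4.23171) → ×s → (0.90630,-4.98188) → (0.91,-4.98)
v5: (-2,4.5) → rotate → (4.92323,-0.10870) → ×s → (5.79598,-0.12797) → (5.80,-0.13)
v6: (-4,4.5) → rotate → (5.77565,1.70055) → ×s → (6.79951,2.00201) → (6.80,2.00)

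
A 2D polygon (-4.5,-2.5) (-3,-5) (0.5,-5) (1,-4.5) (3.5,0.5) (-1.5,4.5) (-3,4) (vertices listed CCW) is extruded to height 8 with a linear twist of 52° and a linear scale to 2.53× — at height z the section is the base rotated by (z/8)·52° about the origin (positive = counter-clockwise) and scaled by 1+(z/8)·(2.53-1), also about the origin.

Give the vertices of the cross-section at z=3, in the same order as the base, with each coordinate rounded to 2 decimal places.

t = z/height = 3/8 = 0.375
s = 1 + (scale-1)·z/height = 1 + (2.53-1)·3/8 = 1.573750
θ = twist·z/height = 52°·3/8 = 19.5000° = 0.340339 rad
cos θ = 0.942641, sin θ = 0.333807 (intermediates below are computed at full precision and shown rounded to 5 d.p.)
v1: (-4.5,-2.5) → rotate → (-3.40737,-3.85873) → ×s → (-5.36235,-6.07268) → (-5.36,-6.07)
v2: (-3,-5) → rotate → (-1.15889,-5.71463) → ×s → (-1.82380,-8.99340) → (-1.82,-8.99)
v3: (0.5,-5) → rotate → (2.14036,-4.54630) → ×s → (3.36838,-7.15475) → (3.37,-7.15)
v4: (1,-4.5) → rotate → (2.44477,-3.90808) → ×s → (3.84746,-6.15034) → (3.85,-6.15)
v5: (3.5,0.5) → rotate → (3.13234,1.63964) → ×s → (4.92952,2.58039) → (4.93,2.58)
v6: (-1.5,4.5) → rotate → (-2.91609,3.74118) → ×s → (-4.58920,5.88768) → (-4.59,5.89)
v7: (-3,4) → rotate → (-4.16315,2.76915) → ×s → (-6.55176,4.35794) → (-6.55,4.36)

Cross-section at z=3: (-5.36,-6.07) (-1.82,-8.99) (3.37,-7.15) (3.85,-6.15) (4.93,2.58) (-4.59,5.89) (-6.55,4.36)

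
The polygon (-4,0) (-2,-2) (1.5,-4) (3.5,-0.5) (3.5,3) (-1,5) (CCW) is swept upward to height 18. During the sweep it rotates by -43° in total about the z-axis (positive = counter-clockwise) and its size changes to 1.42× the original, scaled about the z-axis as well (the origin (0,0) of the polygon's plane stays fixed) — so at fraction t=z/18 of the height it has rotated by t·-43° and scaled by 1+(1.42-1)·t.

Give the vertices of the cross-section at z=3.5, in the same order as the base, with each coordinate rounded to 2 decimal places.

Cross-section at z=3.5: (-4.28,0.63) (-2.45,-1.83) (0.98,-4.52) (3.67,-1.09) (4.22,2.66) (-0.28,5.51)

t = z/height = 3.5/18 = 0.194444
s = 1 + (scale-1)·z/height = 1 + (1.42-1)·3.5/18 = 1.081667
θ = twist·z/height = -43°·3.5/18 = -8.3611° = -0.145929 rad
cos θ = 0.989371, sin θ = -0.145412 (intermediates below are computed at full precision and shown rounded to 5 d.p.)
v1: (-4,0) → rotate → (-3.95749,0.58165) → ×s → (-4.28068,0.62915) → (-4.28,0.63)
v2: (-2,-2) → rotate → (-2.26957,-1.68792) → ×s → (-2.45491,-1.82577) → (-2.45,-1.83)
v3: (1.5,-4) → rotate → (0.90241,-4.17560) → ×s → (0.97611,-4.51661) → (0.98,-4.52)
v4: (3.5,-0.5) → rotate → (3.39009,-1.00363) → ×s → (3.66695,-1.08559) → (3.67,-1.09)
v5: (3.5,3) → rotate → (3.89903,2.45917) → ×s → (4.21746,2.66001) → (4.22,2.66)
v6: (-1,5) → rotate → (-0.26231,5.09227) → ×s → (-0.28374,5.50814) → (-0.28,5.51)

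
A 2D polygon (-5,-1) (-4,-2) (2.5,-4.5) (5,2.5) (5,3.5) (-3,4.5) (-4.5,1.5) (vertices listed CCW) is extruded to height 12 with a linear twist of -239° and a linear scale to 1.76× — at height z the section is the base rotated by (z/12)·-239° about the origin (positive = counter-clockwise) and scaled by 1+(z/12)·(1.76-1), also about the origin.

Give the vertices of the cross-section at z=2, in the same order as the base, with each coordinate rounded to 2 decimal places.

t = z/height = 2/12 = 0.166667
s = 1 + (scale-1)·z/height = 1 + (1.76-1)·2/12 = 1.126667
θ = twist·z/height = -239°·2/12 = -39.8333° = -0.695223 rad
cos θ = 0.767911, sin θ = -0.640557 (intermediates below are computed at full precision and shown rounded to 5 d.p.)
v1: (-5,-1) → rotate → (-4.48011,2.43487) → ×s → (-5.04759,2.74329) → (-5.05,2.74)
v2: (-4,-2) → rotate → (-4.35276,1.02640) → ×s → (-4.90411,1.15642) → (-4.90,1.16)
v3: (2.5,-4.5) → rotate → (-0.96273,-5.05699) → ×s → (-1.08467,-5.69754) → (-1.08,-5.70)
v4: (5,2.5) → rotate → (5.44095,-1.28301) → ×s → (6.13013,-1.44552) → (6.13,-1.45)
v5: (5,3.5) → rotate → (6.08150,-0.51509) → ×s → (6.85183,-0.58034) → (6.85,-0.58)
v6: (-3,4.5) → rotate → (0.57877,5.37727) → ×s → (0.65208,6.05839) → (0.65,6.06)
v7: (-4.5,1.5) → rotate → (-2.49476,4.03437) → ×s → (-2.81077,4.54539) → (-2.81,4.55)

Cross-section at z=2: (-5.05,2.74) (-4.90,1.16) (-1.08,-5.70) (6.13,-1.45) (6.85,-0.58) (0.65,6.06) (-2.81,4.55)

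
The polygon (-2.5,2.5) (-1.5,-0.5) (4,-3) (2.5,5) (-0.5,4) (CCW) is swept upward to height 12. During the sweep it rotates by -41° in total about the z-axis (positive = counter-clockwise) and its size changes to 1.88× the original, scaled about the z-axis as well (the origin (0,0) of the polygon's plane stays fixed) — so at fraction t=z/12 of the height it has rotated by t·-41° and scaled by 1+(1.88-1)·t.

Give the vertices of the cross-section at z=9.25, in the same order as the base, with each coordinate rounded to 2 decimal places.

t = z/height = 9.25/12 = 0.770833
s = 1 + (scale-1)·z/height = 1 + (1.88-1)·9.25/12 = 1.678333
θ = twist·z/height = -41°·9.25/12 = -31.6042° = -0.551597 rad
cos θ = 0.851689, sin θ = -0.524048 (intermediates below are computed at full precision and shown rounded to 5 d.p.)
v1: (-2.5,2.5) → rotate → (-0.81910,3.43934) → ×s → (-1.37473,5.77236) → (-1.37,5.77)
v2: (-1.5,-0.5) → rotate → (-1.53956,0.36023) → ×s → (-2.58389,0.60458) → (-2.58,0.60)
v3: (4,-3) → rotate → (1.83461,-4.65126) → ×s → (3.07909,-7.80636) → (3.08,-7.81)
v4: (2.5,5) → rotate → (4.74946,2.94832) → ×s → (7.97118,4.94827) → (7.97,4.95)
v5: (-0.5,4) → rotate → (1.67035,3.66878) → ×s → (2.80340,6.15743) → (2.80,6.16)

Cross-section at z=9.25: (-1.37,5.77) (-2.58,0.60) (3.08,-7.81) (7.97,4.95) (2.80,6.16)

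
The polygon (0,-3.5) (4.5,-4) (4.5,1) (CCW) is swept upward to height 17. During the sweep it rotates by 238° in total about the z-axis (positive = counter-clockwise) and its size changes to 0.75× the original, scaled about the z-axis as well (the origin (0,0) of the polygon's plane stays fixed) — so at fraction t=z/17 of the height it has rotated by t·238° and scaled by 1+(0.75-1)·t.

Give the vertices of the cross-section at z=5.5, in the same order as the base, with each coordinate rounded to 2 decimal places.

Cross-section at z=5.5: (3.13,-0.72) (4.51,3.20) (0.03,4.24)

t = z/height = 5.5/17 = 0.323529
s = 1 + (scale-1)·z/height = 1 + (0.75-1)·5.5/17 = 0.919118
θ = twist·z/height = 238°·5.5/17 = 77.0000° = 1.343904 rad
cos θ = 0.224951, sin θ = 0.974370 (intermediates below are computed at full precision and shown rounded to 5 d.p.)
v1: (0,-3.5) → rotate → (3.41030,-0.78733) → ×s → (3.13446,-0.72365) → (3.13,-0.72)
v2: (4.5,-4) → rotate → (4.90976,3.48486) → ×s → (4.51265,3.20300) → (4.51,3.20)
v3: (4.5,1) → rotate → (0.03791,4.60962) → ×s → (0.03484,4.23678) → (0.03,4.24)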